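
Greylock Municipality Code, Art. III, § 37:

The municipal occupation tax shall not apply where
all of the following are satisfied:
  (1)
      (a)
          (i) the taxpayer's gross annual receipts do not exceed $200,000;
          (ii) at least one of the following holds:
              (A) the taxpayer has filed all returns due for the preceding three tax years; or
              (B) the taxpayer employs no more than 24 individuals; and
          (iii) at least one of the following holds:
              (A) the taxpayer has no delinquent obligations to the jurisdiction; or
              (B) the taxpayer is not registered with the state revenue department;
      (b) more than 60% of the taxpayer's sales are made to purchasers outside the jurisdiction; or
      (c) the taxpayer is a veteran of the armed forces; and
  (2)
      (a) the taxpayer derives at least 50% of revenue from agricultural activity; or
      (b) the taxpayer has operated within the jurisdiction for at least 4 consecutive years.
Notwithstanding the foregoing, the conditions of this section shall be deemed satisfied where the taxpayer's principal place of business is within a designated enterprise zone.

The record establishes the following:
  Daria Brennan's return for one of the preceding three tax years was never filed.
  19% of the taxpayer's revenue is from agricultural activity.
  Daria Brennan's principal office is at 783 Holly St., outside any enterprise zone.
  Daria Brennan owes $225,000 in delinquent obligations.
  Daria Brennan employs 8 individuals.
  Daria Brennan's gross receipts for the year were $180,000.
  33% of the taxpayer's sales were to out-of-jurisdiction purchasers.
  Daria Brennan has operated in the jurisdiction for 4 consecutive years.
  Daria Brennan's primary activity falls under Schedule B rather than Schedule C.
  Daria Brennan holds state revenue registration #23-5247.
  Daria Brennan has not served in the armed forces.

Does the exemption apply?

No — not exempt.

(i) receipts ≤ $200,000 — satisfied.
(A) returns current — not satisfied.
(B) ≤ 24 employees — satisfied.
(ii): F OR T → true.
(A) no delinquency — not met.
(B) not (state-registered) — fails.
So (iii) is not satisfied (F OR F).
(a) = T AND T AND F = false.
(b) >60% out-of-jur. sales — not satisfied.
(c) veteran — not satisfied.
(1) = F OR F OR F = false.
(a) ≥50% agricultural — not satisfied.
(b) ≥ 4 yrs in jurisdiction — met.
So (2) is satisfied (F OR T).
So Overall is not satisfied (F AND T).
Exception (in enterprise zone) — not satisfied.
Result: main false OR exception false → false.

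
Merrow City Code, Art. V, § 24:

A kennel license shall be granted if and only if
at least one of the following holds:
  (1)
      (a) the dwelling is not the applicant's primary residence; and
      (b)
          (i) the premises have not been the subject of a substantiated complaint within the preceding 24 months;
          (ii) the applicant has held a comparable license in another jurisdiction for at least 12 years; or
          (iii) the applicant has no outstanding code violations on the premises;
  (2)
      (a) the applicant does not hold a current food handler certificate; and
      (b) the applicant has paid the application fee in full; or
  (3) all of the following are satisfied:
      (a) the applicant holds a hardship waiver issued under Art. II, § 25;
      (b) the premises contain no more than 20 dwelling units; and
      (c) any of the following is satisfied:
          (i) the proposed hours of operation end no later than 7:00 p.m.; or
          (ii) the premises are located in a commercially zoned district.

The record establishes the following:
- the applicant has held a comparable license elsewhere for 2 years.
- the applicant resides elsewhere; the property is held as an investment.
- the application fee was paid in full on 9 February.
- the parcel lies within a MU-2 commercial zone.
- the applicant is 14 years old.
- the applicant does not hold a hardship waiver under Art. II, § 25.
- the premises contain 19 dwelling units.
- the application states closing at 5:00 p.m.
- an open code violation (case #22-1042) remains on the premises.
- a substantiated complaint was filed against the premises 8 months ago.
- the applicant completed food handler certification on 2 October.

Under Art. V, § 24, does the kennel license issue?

No — denied.

(a) not (primary residence) — met.
(i) no complaint in 24 mo. — fails.
(ii) prior license ≥ 12 yr — fails.
(iii) no code violations — not met.
(b): F OR F OR F → false.
So (1) is not satisfied (T AND F).
(a) not (food handler cert.) — not satisfied.
(b) fee paid — met.
So (2) is not satisfied (F AND T).
(a) hardship waiver — not met.
(b) ≤ 20 units — satisfied.
(i) closes by 7 p.m. — holds.
(ii) commercially zoned — holds.
So (c) is satisfied (T OR T).
(3) = F AND T AND T = false.
So Overall is not satisfied (F OR F OR F).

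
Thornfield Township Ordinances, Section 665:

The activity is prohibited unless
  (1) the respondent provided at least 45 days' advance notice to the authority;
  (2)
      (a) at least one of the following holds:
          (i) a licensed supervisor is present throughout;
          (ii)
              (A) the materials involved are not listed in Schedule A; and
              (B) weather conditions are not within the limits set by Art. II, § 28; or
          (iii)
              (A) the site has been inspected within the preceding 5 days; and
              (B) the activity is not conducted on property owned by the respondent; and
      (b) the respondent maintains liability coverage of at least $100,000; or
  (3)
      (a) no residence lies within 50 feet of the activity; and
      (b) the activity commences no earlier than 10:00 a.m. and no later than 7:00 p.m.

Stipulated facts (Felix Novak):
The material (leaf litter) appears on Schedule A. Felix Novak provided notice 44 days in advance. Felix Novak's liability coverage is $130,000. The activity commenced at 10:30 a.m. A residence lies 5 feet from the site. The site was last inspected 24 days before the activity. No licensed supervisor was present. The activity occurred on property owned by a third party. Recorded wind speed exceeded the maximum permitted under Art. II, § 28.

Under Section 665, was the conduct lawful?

No — unlawful.

(1) ≥45 days' notice — not satisfied.
(i) supervisor present — fails.
(A) not (Schedule A material) — not met.
(B) not (weather ok) — holds.
(ii) = F AND T = false.
(A) site inspected — fails.
(B) not (own property) — holds.
(iii): F AND T → false.
(a): F OR F OR F → false.
(b) coverage ≥ $100,000 — holds.
So (2) is not satisfied (F AND T).
(a) no residence in 50 ft — not satisfied.
(b) start within hours — holds.
(3): F AND T → false.
So Overall is not satisfied (F OR F OR F).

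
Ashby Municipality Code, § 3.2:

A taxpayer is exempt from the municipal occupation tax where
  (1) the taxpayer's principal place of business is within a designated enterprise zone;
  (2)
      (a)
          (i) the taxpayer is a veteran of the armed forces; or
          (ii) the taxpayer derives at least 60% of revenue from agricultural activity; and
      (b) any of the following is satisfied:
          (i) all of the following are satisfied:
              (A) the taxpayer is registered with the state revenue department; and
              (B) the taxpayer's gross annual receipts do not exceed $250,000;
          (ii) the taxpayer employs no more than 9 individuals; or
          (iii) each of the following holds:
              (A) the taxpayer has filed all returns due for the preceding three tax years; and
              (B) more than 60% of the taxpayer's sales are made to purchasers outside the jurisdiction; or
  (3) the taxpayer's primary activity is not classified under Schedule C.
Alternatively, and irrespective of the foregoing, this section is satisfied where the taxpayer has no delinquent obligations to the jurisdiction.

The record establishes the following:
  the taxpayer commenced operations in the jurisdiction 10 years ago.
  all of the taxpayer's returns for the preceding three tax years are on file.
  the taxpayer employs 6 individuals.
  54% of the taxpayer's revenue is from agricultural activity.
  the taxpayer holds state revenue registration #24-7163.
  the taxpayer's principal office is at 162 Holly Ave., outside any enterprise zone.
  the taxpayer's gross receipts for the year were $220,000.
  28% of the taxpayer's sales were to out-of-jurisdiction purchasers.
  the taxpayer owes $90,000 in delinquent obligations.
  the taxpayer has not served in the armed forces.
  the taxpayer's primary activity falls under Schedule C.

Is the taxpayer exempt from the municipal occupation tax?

(1) in enterprise zone — fails.
(i) veteran — not satisfied.
(ii) ≥60% agricultural — not satisfied.
(a) = F OR F = false.
(A) state-registered — satisfied.
(B) receipts ≤ $250,000 — met.
(i) = T AND T = true.
(ii) ≤ 9 employees — met.
(A) returns current — holds.
(B) >60% out-of-jur. sales — not met.
(iii): T AND F → false.
(b): T OR T OR F → true.
So (2) is not satisfied (F AND T).
(3) not (Schedule C activity) — not met.
Overall: F OR F OR F → false.
Exception (no delinquency) — not satisfied.
Result: main false OR exception false → false.

No — not exempt.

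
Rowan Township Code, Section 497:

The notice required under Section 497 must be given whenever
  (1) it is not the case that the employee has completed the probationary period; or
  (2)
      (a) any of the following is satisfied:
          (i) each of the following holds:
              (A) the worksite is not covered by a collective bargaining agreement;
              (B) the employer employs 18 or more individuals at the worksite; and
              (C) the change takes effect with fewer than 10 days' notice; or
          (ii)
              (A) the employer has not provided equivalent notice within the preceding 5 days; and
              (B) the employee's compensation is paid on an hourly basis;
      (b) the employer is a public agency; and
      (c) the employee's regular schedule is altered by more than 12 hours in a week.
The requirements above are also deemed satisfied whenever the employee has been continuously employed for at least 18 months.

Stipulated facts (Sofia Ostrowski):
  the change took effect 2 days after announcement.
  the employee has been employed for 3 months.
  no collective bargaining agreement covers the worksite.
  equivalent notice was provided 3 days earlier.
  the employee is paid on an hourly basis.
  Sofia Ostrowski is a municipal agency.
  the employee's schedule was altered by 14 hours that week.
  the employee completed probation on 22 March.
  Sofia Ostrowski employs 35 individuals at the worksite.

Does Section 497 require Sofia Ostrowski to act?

(1) not (past probation) — not met.
(A) no CBA — satisfied.
(B) ≥ 18 at site — met.
(C) < 10 days' notice — met.
So (i) is satisfied (T AND T AND T).
(A) no recent notice — not met.
(B) hourly-paid — holds.
So (ii) is not satisfied (F AND T).
(a): T OR F → true.
(b) public agency — holds.
(c) schedule shift > 12h — satisfied.
So (2) is satisfied (T AND T AND T).
So Overall is satisfied (F OR T).
Exception (tenure ≥ 18 mo.) — not satisfied.
Result: main true OR exception false → true.

Yes — required.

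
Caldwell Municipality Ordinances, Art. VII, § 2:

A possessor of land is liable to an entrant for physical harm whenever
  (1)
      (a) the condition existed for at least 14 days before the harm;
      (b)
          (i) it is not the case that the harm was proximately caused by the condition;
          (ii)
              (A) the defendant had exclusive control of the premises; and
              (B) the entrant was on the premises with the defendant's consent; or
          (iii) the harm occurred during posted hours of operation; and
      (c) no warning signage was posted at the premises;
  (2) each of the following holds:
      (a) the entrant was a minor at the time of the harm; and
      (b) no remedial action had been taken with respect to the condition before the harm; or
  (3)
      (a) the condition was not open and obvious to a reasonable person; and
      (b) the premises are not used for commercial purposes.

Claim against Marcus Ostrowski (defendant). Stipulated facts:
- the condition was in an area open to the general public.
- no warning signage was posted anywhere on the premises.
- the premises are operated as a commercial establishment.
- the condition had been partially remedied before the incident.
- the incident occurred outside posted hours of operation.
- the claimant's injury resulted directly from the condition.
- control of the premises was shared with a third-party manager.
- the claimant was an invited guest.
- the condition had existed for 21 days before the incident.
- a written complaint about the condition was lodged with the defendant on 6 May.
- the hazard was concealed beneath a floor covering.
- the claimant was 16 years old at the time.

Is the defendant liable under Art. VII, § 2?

No — not liable.

(a) condition ≥14 days old — met.
(i) not (proximate cause) — not met.
(A) exclusive control — fails.
(B) consent to enter — satisfied.
(ii): F AND T → false.
(iii) during posted hours — fails.
(b) = F OR F OR F = false.
(c) no signage posted — met.
(1): T AND F AND T → false.
(a) entrant a minor — holds.
(b) no remedial action — not met.
(2) = T AND F = false.
(a) not open/obvious — satisfied.
(b) not (commercial use) — fails.
(3): T AND F → false.
Overall: F OR F OR F → false.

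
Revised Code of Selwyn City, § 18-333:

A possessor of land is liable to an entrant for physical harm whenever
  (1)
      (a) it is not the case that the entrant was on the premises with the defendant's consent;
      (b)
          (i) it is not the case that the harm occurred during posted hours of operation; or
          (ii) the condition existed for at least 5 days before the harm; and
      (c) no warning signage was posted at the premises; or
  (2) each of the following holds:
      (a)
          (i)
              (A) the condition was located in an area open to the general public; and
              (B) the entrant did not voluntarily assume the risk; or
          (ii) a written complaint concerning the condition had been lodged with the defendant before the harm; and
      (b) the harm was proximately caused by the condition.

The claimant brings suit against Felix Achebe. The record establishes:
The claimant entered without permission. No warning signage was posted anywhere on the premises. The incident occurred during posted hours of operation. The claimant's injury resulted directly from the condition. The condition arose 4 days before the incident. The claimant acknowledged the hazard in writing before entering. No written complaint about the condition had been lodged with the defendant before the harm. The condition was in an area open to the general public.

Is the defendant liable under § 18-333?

No — not liable.

(a) not (consent to enter) — met.
(i) not (during posted hours) — not met.
(ii) condition ≥5 days old — not satisfied.
So (b) is not satisfied (F OR F).
(c) no signage posted — satisfied.
So (1) is not satisfied (T AND F AND T).
(A) public area — met.
(B) no assumed risk — fails.
(i): T AND F → false.
(ii) complaint lodged — not satisfied.
So (a) is not satisfied (F OR F).
(b) proximate cause — holds.
(2) = F AND T = false.
Overall = F OR F = false.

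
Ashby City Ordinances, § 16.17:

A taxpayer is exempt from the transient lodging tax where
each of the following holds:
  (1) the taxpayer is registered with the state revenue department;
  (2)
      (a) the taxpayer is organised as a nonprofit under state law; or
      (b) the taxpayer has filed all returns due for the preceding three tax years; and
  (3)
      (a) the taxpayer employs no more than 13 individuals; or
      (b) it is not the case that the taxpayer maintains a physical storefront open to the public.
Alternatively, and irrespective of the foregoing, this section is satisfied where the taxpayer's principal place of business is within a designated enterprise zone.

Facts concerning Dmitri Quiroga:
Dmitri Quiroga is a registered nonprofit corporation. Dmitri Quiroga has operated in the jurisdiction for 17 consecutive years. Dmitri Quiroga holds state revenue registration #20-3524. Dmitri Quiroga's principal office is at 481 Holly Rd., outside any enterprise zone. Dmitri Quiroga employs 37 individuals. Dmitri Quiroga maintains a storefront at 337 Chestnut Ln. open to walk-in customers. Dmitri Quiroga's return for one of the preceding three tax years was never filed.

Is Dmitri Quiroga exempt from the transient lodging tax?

(1) state-registered — holds.
(a) nonprofit — satisfied.
(b) returns current — not met.
(2) = T OR F = true.
(a) ≤ 13 employees — not satisfied.
(b) not (has storefront) — not satisfied.
(3) = F OR F = false.
So Overall is not satisfied (T AND T AND F).
Exception (in enterprise zone) — not satisfied.
Result: main false OR exception false → false.

No — not exempt.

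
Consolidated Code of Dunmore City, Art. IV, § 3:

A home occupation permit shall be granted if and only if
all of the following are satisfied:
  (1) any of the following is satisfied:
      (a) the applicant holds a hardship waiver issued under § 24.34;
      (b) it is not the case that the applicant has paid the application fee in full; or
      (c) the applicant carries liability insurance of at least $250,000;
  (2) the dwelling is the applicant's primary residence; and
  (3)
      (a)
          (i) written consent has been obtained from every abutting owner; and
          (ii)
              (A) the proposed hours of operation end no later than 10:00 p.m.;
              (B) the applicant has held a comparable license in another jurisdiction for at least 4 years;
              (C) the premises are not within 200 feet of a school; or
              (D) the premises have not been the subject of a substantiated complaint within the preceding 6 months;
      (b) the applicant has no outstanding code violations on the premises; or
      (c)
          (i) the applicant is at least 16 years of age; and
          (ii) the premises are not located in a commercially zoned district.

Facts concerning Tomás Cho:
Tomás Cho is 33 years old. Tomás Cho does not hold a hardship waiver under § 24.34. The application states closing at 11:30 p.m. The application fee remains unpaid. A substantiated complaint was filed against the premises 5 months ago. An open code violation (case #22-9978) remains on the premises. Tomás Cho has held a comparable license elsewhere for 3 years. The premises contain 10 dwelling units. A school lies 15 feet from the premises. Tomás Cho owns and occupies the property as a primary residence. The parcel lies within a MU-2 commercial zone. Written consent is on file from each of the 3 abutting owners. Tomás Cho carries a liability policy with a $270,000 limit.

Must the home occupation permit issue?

(a) hardship waiver — not satisfied.
(b) not (fee paid) — holds.
(c) insurance ≥ $250,000 — satisfied.
So (1) is satisfied (F OR T OR T).
(2) primary residence — satisfied.
(i) all abutters consent — satisfied.
(A) closes by 10 p.m. — not satisfied.
(B) prior license ≥ 4 yr — not met.
(C) ≥200 ft from school — fails.
(D) no complaint in 6 mo. — not satisfied.
So (ii) is not satisfied (F OR F OR F OR F).
(a): T AND F → false.
(b) no code violations — fails.
(i) age ≥ 16 — holds.
(ii) not (commercially zoned) — not satisfied.
So (c) is not satisfied (T AND F).
So (3) is not satisfied (F OR F OR F).
Overall: T AND T AND F → false.

No — denied.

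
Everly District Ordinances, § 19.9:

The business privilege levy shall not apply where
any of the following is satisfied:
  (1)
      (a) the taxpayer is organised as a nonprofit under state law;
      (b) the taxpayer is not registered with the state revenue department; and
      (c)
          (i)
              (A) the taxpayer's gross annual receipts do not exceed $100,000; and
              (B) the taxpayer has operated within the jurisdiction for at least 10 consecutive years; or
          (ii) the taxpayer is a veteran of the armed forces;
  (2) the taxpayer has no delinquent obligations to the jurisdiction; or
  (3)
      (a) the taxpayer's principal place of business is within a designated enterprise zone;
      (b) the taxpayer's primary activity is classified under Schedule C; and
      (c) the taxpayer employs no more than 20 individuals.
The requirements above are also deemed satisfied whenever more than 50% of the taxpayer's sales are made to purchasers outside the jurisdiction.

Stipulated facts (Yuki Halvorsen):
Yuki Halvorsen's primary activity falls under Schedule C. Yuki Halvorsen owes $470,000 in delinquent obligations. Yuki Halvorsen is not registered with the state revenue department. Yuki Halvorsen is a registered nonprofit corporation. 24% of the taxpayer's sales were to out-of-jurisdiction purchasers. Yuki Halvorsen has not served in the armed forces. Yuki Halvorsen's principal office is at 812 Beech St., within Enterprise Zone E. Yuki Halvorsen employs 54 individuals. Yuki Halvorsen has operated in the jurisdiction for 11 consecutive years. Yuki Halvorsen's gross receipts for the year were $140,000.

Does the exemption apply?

(a) nonprofit — holds.
(b) not (state-registered) — holds.
(A) receipts ≤ $100,000 — not met.
(B) ≥ 10 yrs in jurisdiction — holds.
(i): F AND T → false.
(ii) veteran — not met.
(c): F OR F → false.
So (1) is not satisfied (T AND T AND F).
(2) no delinquency — fails.
(a) in enterprise zone — holds.
(b) Schedule C activity — holds.
(c) ≤ 20 employees — fails.
(3): T AND T AND F → false.
Overall: F OR F OR F → false.
Exception (>50% out-of-jur. sales) — not satisfied.
Result: main false OR exception false → false.

No — not exempt.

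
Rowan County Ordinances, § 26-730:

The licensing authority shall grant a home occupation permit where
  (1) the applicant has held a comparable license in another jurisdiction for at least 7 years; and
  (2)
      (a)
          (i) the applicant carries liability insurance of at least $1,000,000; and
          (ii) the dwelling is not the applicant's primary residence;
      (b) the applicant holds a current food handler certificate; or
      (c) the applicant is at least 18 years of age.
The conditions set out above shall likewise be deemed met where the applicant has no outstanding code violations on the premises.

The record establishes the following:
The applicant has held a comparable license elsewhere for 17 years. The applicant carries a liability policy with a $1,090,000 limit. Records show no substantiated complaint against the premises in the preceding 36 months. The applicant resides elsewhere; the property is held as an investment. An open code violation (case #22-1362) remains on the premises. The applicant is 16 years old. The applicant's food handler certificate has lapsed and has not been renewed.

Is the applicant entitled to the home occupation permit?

(1) prior license ≥ 7 yr — holds.
(i) insurance ≥ $1,000,000 — holds.
(ii) not (primary residence) — met.
(a): T AND T → true.
(b) food handler cert. — not met.
(c) age ≥ 18 — not satisfied.
(2): T OR F OR F → true.
Overall = T AND T = true.
Exception (no code violations) — not satisfied.
Result: main true OR exception false → true.

Yes — granted.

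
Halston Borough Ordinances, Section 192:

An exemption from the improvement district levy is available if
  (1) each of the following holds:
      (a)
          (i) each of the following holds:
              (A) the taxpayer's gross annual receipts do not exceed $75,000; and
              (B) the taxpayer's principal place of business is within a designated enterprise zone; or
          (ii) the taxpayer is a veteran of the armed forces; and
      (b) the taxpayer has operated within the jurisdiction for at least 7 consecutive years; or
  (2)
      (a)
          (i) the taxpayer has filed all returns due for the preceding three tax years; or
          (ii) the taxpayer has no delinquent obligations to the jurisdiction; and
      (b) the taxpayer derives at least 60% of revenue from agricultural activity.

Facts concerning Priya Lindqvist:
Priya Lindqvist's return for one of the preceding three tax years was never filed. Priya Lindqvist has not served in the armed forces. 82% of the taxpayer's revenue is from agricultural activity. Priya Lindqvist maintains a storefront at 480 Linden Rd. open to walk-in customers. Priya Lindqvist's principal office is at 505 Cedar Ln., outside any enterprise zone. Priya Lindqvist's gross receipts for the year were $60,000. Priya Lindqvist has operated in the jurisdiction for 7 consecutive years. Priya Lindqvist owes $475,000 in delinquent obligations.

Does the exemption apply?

No — not exempt.

(A) receipts ≤ $75,000 — met.
(B) in enterprise zone — not met.
So (i) is not satisfied (T AND F).
(ii) veteran — fails.
(a): F OR F → false.
(b) ≥ 7 yrs in jurisdiction — satisfied.
So (1) is not satisfied (F AND T).
(i) returns current — not met.
(ii) no delinquency — not satisfied.
(a): F OR F → false.
(b) ≥60% agricultural — satisfied.
(2) = F AND T = false.
So Overall is not satisfied (F OR F).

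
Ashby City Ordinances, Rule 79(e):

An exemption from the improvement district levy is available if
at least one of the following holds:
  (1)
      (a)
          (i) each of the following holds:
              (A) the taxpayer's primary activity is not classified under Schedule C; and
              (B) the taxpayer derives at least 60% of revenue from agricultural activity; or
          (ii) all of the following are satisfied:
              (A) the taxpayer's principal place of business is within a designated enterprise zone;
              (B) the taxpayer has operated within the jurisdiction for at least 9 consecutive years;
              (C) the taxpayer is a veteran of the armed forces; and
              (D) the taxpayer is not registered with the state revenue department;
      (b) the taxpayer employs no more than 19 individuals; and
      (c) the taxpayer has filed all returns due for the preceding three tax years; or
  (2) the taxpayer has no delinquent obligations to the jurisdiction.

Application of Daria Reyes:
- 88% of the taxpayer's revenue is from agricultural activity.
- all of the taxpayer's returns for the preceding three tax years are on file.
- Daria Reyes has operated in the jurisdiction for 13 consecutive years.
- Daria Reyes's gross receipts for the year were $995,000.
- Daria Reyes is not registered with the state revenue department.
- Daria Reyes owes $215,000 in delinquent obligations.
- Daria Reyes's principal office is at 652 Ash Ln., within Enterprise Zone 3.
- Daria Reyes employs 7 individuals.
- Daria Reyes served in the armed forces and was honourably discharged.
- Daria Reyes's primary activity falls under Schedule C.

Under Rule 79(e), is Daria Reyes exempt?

Yes — exempt.

(A) not (Schedule C activity) — not met.
(B) ≥60% agricultural — met.
So (i) is not satisfied (F AND T).
(A) in enterprise zone — holds.
(B) ≥ 9 yrs in jurisdiction — holds.
(C) veteran — holds.
(D) not (state-registered) — satisfied.
(ii): T AND T AND T AND T → true.
(a): F OR T → true.
(b) ≤ 19 employees — satisfied.
(c) returns current — holds.
(1): T AND T AND T → true.
(2) no delinquency — not met.
Overall: T OR F → true.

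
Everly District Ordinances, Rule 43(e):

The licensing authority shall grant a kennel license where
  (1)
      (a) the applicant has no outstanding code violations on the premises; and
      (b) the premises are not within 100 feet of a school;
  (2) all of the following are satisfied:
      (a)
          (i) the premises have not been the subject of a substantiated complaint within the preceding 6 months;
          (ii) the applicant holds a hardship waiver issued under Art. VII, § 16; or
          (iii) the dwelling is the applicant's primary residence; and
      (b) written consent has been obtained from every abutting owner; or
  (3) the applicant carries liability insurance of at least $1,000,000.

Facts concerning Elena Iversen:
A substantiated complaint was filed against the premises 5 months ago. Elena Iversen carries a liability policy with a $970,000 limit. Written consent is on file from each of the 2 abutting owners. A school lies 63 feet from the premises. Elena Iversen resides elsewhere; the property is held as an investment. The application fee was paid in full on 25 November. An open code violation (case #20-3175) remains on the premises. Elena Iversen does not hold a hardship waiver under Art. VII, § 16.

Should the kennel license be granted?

No — denied.

(a) no code violations — fails.
(b) ≥100 ft from school — not satisfied.
(1): F AND F → false.
(i) no complaint in 6 mo. — fails.
(ii) hardship waiver — not satisfied.
(iii) primary residence — not met.
So (a) is not satisfied (F OR F OR F).
(b) all abutters consent — holds.
So (2) is not satisfied (F AND T).
(3) insurance ≥ $1,000,000 — fails.
Overall = F OR F OR F = false.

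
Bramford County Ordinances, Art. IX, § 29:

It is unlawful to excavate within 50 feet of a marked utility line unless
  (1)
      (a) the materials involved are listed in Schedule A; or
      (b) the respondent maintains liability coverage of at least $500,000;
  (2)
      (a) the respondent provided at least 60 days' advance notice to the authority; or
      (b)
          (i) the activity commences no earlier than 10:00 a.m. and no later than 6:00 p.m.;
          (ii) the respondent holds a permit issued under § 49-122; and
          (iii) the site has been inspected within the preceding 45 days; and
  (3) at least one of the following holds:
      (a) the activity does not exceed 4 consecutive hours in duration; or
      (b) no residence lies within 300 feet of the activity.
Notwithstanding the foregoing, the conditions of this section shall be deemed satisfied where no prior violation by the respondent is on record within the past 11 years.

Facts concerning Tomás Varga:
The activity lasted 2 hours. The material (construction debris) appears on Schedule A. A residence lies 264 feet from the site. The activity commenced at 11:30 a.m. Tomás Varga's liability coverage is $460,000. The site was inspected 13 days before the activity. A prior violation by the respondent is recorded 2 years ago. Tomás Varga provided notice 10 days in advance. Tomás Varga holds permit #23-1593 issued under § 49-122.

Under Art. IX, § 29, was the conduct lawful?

(a) Schedule A material — met.
(b) coverage ≥ $500,000 — fails.
(1): T OR F → true.
(a) ≥60 days' notice — fails.
(i) start within hours — met.
(ii) holds permit — met.
(iii) site inspected — holds.
(b): T AND T AND T → true.
(2) = F OR T = true.
(a) ≤ 4 hrs duration — met.
(b) no residence in 300 ft — not met.
(3): T OR F → true.
Overall = T AND T AND T = true.
Exception (no prior violation) — not satisfied.
Result: main true OR exception false → true.

Yes — lawful.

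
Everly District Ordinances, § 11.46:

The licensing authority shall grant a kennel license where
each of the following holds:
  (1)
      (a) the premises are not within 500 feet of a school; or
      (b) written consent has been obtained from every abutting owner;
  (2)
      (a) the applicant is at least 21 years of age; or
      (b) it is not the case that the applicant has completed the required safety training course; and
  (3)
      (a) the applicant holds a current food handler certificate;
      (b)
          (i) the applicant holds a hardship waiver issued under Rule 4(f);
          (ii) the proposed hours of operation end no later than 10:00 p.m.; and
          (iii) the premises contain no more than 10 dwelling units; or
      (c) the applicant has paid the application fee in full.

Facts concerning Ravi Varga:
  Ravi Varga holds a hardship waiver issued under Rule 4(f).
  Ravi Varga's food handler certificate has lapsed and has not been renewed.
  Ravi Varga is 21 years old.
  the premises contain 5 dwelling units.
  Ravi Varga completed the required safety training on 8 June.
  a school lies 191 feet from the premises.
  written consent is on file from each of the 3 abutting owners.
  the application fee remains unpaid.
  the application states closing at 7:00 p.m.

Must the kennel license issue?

Yes — granted.

(a) ≥500 ft from school — fails.
(b) all abutters consent — met.
So (1) is satisfied (F OR T).
(a) age ≥ 21 — holds.
(b) not (safety training) — fails.
So (2) is satisfied (T OR F).
(a) food handler cert. — not satisfied.
(i) hardship waiver — holds.
(ii) closes by 10 p.m. — satisfied.
(iii) ≤ 10 units — holds.
(b): T AND T AND T → true.
(c) fee paid — fails.
So (3) is satisfied (F OR T OR F).
So Overall is satisfied (T AND T AND T).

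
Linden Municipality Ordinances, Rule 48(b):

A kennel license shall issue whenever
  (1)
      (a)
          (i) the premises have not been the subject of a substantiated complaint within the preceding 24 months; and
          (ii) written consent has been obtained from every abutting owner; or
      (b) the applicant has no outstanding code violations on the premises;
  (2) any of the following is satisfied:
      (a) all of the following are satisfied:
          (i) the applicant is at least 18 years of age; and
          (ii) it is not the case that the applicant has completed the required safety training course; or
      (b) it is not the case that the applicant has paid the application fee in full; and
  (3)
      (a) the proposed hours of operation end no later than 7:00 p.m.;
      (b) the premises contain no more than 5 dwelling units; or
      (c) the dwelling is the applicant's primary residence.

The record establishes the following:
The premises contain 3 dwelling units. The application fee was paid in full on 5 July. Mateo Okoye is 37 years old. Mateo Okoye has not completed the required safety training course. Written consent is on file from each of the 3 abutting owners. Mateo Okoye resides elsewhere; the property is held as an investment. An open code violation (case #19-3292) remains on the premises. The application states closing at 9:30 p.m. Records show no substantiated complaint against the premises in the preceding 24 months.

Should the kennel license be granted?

Yes — granted.

(i) no complaint in 24 mo. — satisfied.
(ii) all abutters consent — satisfied.
So (a) is satisfied (T AND T).
(b) no code violations — not satisfied.
(1) = T OR F = true.
(i) age ≥ 18 — satisfied.
(ii) not (safety training) — holds.
(a): T AND T → true.
(b) not (fee paid) — fails.
(2) = T OR F = true.
(a) closes by 7 p.m. — not met.
(b) ≤ 5 units — satisfied.
(c) primary residence — not satisfied.
So (3) is satisfied (F OR T OR F).
Overall = T AND T AND T = true.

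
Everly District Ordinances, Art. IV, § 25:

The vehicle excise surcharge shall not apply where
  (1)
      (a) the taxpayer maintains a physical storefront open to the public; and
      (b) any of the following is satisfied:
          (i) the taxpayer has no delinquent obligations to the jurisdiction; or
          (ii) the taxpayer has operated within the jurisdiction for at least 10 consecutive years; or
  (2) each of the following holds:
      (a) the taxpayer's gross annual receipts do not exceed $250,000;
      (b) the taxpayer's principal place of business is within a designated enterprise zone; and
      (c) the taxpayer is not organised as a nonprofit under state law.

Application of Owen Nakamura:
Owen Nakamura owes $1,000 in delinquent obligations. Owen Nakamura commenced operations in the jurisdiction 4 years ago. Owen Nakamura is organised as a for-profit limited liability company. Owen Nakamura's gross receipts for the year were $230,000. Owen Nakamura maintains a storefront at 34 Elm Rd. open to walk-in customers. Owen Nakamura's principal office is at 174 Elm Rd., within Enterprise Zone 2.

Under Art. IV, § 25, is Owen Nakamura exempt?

(a) has storefront — met.
(i) no delinquency — fails.
(ii) ≥ 10 yrs in jurisdiction — not satisfied.
(b): F OR F → false.
So (1) is not satisfied (T AND F).
(a) receipts ≤ $250,000 — satisfied.
(b) in enterprise zone — holds.
(c) not (nonprofit) — satisfied.
(2): T AND T AND T → true.
Overall = F OR T = true.

Yes — exempt.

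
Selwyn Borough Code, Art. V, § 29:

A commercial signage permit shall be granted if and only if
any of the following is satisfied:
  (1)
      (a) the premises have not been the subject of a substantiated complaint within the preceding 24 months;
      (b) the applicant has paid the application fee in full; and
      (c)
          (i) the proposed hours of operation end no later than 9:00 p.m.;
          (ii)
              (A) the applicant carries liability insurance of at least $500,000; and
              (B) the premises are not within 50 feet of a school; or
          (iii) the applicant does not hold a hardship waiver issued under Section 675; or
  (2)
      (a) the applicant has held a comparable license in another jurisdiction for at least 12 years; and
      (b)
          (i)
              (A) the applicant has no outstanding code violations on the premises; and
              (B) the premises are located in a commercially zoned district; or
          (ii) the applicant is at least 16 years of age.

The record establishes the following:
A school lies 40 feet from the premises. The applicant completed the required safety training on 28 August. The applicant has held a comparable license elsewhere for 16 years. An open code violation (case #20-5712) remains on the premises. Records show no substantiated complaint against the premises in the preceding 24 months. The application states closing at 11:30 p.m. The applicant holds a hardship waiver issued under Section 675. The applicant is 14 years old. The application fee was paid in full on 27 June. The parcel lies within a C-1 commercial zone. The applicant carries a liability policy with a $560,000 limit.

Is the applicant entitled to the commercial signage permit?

No — denied.

(a) no complaint in 24 mo. — satisfied.
(b) fee paid — holds.
(i) closes by 9 p.m. — fails.
(A) insurance ≥ $500,000 — satisfied.
(B) ≥50 ft from school — fails.
(ii) = T AND F = false.
(iii) not (hardship waiver) — fails.
So (c) is not satisfied (F OR F OR F).
(1) = T AND T AND F = false.
(a) prior license ≥ 12 yr — satisfied.
(A) no code violations — not satisfied.
(B) commercially zoned — met.
(i) = F AND T = false.
(ii) age ≥ 16 — fails.
(b): F OR F → false.
(2): T AND F → false.
So Overall is not satisfied (F OR F).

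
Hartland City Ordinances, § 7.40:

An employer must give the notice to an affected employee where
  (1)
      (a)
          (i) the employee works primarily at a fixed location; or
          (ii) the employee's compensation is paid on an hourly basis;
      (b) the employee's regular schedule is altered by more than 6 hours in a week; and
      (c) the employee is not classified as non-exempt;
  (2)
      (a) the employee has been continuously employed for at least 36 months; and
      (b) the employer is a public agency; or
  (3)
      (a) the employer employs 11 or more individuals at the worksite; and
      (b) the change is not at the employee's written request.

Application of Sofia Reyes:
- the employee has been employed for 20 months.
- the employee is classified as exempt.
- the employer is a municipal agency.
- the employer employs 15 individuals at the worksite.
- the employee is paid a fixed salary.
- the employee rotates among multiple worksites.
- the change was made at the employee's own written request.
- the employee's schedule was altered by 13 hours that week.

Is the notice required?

(i) fixed location — not satisfied.
(ii) hourly-paid — not satisfied.
(a): F OR F → false.
(b) schedule shift > 6h — holds.
(c) not (non-exempt) — satisfied.
(1): F AND T AND T → false.
(a) tenure ≥ 36 mo. — not met.
(b) public agency — satisfied.
(2) = F AND T = false.
(a) ≥ 11 at site — holds.
(b) not employee-requested — not satisfied.
(3) = T AND F = false.
Overall: F OR F OR F → false.

No — not required.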